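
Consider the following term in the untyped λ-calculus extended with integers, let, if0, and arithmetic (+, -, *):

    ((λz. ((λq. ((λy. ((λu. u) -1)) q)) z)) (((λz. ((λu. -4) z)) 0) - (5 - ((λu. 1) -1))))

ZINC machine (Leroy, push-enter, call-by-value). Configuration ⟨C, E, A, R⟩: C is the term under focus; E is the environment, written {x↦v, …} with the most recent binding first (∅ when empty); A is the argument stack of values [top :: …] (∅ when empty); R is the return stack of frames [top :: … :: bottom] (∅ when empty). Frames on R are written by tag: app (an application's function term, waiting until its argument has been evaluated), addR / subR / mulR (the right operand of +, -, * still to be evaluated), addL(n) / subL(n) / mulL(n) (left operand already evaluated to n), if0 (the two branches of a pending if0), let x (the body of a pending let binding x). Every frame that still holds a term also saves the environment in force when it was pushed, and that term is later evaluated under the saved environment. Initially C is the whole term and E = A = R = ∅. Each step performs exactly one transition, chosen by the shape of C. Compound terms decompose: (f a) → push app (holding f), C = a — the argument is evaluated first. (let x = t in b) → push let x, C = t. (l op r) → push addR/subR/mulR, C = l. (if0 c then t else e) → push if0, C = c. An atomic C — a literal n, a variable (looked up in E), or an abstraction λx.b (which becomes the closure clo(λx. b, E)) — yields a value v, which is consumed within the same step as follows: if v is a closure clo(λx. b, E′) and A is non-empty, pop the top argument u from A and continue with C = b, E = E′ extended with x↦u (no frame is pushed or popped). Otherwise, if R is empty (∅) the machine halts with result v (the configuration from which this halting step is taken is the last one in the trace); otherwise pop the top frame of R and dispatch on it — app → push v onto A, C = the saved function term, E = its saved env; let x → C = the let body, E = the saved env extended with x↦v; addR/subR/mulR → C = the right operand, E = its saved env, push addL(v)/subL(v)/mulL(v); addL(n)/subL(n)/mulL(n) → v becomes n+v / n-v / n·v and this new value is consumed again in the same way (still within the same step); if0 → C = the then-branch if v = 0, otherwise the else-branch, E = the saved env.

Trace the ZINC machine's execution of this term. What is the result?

Answer: -1

Execution trace:
[0] <C=((λz. ((λq. ((λy. ((λu. u) -1)) q)) z)) (((λz. ((λu. -4) z)) 0) - (5 - ((λu. 1) -1)))), E=∅, A=∅, R=∅>
[1] <C=(((λz. ((λu. -4) z)) 0) - (5 - ((λu. 1) -1))), E=∅, A=∅, R=[app]>
[2] <C=((λz. ((λu. -4) z)) 0), E=∅, A=∅, R=[subR :: app]>
[3] <C=0, E=∅, A=∅, R=[app :: subR :: app]>
[4] <C=(λz. ((λu. -4) z)), E=∅, A=[0], R=[subR :: app]>
[5] <C=((λu. -4) z), E={z↦0}, A=∅, R=[subR :: app]>
[6] <C=z, E={z↦0}, A=∅, R=[app :: subR :: app]>
[7] <C=(λu. -4), E={z↦0}, A=[0], R=[subR :: app]>
[8] <C=-4, E={u↦0, z↦0}, A=∅, R=[subR :: app]>
[9] <C=(5 - ((λu. 1) -1)), E=∅, A=∅, R=[subL(-4) :: app]>
[10] <C=5, E=∅, A=∅, R=[subR :: subL(-4) :: app]>
[11] <C=((λu. 1) -1), E=∅, A=∅, R=[subL(5) :: subL(-4) :: app]>
[12] <C=-1, E=∅, A=∅, R=[app :: subL(5) :: subL(-4) :: app]>
[13] <C=(λu. 1), E=∅, A=[-1], R=[subL(5) :: subL(-4) :: app]>
[14] <C=1, E={u↦-1}, A=∅, R=[subL(5) :: subL(-4) :: app]>
[15] <C=(λz. ((λq. ((λy. ((λu. u) -1)) q)) z)), E=∅, A=[-8], R=∅>
[16] <C=((λq. ((λy. ((λu. u) -1)) q)) z), E={z↦-8}, A=∅, R=∅>
[17] <C=z, E={z↦-8}, A=∅, R=[app]>
[18] <C=(λq. ((λy. ((λu. u) -1)) q)), E={z↦-8}, A=[-8], R=∅>
[19] <C=((λy. ((λu. u) -1)) q), E={q↦-8, z↦-8}, A=∅, R=∅>
[20] <C=q, E={q↦-8, z↦-8}, A=∅, R=[app]>
[21] <C=(λy. ((λu. u) -1)), E={q↦-8, z↦-8}, A=[-8], R=∅>
[22] <C=((λu. u) -1), E={y↦-8, q↦-8, z↦-8}, A=∅, R=∅>
[23] <C=-1, E={y↦-8, q↦-8, z↦-8}, A=∅, R=[app]>
[24] <C=(λu. u), E={y↦-8, q↦-8, z↦-8}, A=[-1], R=∅>
[25] <C=u, E={u↦-1, y↦-8, q↦-8, z↦-8}, A=∅, R=∅>
→ final value -1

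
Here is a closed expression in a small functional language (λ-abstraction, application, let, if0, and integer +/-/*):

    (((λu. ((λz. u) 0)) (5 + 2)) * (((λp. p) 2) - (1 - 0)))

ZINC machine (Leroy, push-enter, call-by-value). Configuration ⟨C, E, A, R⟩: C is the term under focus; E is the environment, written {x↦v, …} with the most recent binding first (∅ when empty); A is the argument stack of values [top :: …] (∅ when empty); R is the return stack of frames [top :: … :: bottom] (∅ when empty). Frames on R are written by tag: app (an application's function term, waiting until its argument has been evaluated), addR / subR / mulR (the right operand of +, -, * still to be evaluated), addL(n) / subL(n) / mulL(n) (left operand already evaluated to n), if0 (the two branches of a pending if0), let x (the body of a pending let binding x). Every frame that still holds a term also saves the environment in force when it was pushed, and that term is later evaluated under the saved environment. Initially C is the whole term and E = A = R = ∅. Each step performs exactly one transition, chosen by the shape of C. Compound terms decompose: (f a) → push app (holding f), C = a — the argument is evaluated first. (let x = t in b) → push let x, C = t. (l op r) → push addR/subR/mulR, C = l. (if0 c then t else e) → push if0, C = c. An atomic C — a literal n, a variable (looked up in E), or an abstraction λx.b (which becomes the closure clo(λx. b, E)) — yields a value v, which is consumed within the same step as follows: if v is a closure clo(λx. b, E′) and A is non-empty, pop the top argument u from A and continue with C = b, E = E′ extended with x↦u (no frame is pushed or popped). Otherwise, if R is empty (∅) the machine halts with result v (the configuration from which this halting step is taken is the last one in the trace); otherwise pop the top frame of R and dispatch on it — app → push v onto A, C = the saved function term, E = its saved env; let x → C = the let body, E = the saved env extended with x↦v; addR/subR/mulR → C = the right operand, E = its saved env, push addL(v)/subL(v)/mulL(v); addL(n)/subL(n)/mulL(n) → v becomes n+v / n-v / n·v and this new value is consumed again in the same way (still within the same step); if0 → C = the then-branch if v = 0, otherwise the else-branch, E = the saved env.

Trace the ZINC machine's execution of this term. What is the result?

[0] [C=(((λu. ((λz. u) 0)) (5 + 2)) * (((λp. p) 2) - (1 - 0))) | E=∅ | A=∅ | R=∅]
[1] [C=((λu. ((λz. u) 0)) (5 + 2)) | E=∅ | A=∅ | R=[mulR]]
[2] [C=(5 + 2) | E=∅ | A=∅ | R=[app :: mulR]]
[3] [C=5 | E=∅ | A=∅ | R=[addR :: app :: mulR]]
[4] [C=2 | E=∅ | A=∅ | R=[addL(5) :: app :: mulR]]
[5] [C=(λu. ((λz. u) 0)) | E=∅ | A=[7] | R=[mulR]]
[6] [C=((λz. u) 0) | E={u↦7} | A=∅ | R=[mulR]]
[7] [C=0 | E={u↦7} | A=∅ | R=[app :: mulR]]
[8] [C=(λz. u) | E={u↦7} | A=[0] | R=[mulR]]
[9] [C=u | E={z↦0, u↦7} | A=∅ | R=[mulR]]
[10] [C=(((λp. p) 2) - (1 - 0)) | E=∅ | A=∅ | R=[mulL(7)]]
[11] [C=((λp. p) 2) | E=∅ | A=∅ | R=[subR :: mulL(7)]]
[12] [C=2 | E=∅ | A=∅ | R=[app :: subR :: mulL(7)]]
[13] [C=(λp. p) | E=∅ | A=[2] | R=[subR :: mulL(7)]]
[14] [C=p | E={p↦2} | A=∅ | R=[subR :: mulL(7)]]
[15] [C=(1 - 0) | E=∅ | A=∅ | R=[subL(2) :: mulL(7)]]
[16] [C=1 | E=∅ | A=∅ | R=[subR :: subL(2) :: mulL(7)]]
[17] [C=0 | E=∅ | A=∅ | R=[subL(1) :: subL(2) :: mulL(7)]]
→ final value 7

Answer: 7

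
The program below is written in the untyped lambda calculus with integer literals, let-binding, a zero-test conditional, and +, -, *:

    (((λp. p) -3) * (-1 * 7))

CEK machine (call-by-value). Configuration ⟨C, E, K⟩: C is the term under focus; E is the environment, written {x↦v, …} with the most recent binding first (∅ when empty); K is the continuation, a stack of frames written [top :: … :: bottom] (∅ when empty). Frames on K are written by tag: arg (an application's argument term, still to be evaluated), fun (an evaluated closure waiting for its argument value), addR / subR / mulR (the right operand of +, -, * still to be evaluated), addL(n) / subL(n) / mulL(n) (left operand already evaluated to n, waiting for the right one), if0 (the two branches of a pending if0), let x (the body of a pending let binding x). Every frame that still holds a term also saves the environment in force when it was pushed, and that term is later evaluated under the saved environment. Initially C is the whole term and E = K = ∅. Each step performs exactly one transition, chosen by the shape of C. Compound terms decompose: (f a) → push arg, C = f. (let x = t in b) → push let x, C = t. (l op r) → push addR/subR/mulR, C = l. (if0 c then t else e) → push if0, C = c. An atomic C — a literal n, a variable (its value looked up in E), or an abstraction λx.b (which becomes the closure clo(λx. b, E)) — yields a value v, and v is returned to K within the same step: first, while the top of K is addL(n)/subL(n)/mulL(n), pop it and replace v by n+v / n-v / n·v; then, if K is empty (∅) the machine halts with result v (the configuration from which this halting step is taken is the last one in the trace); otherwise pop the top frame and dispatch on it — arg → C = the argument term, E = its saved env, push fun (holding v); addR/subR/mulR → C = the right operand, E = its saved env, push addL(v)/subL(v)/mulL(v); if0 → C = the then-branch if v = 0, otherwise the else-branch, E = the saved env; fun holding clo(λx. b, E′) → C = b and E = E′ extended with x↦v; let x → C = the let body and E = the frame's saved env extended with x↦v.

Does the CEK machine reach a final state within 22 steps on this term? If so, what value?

Answer: 21

Machine steps:
[0] [C=(((λp. p) -3) * (-1 * 7)) | E=∅ | K=∅]
[1] [C=((λp. p) -3) | E=∅ | K=[mulR]]
[2] [C=(λp. p) | E=∅ | K=[arg :: mulR]]
[3] [C=-3 | E=∅ | K=[fun :: mulR]]
[4] [C=p | E={p↦-3} | K=[mulR]]
[5] [C=(-1 * 7) | E=∅ | K=[mulL(-3)]]
[6] [C=-1 | E=∅ | K=[mulR :: mulL(-3)]]
[7] [C=7 | E=∅ | K=[mulL(-1) :: mulL(-3)]]
→ final value 21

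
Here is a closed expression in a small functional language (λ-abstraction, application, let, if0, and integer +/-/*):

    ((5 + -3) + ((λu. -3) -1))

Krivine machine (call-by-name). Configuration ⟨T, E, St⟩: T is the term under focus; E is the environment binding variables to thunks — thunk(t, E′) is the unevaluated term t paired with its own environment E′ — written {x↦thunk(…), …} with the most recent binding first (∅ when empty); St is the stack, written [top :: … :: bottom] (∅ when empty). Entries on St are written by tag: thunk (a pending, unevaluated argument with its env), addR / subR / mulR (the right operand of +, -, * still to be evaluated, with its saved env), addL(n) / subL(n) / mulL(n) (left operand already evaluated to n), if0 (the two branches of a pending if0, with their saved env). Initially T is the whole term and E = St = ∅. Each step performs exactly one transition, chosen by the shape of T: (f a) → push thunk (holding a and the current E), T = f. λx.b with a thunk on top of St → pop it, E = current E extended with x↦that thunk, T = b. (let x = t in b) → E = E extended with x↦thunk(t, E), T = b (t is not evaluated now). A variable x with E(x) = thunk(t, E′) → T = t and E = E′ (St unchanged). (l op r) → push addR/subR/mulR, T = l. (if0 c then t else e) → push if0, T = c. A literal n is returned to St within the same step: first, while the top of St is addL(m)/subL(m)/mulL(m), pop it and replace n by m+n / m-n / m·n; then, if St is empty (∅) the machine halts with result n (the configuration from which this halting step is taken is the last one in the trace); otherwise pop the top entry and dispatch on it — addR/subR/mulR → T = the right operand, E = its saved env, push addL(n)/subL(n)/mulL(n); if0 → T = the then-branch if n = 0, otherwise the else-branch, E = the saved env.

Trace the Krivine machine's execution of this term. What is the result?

Answer: -1

Execution trace:
[0] ⟨T=((5 + -3) + ((λu. -3) -1)); E=∅; St=∅⟩
[1] ⟨T=(5 + -3); E=∅; St=[addR]⟩
[2] ⟨T=5; E=∅; St=[addR :: addR]⟩
[3] ⟨T=-3; E=∅; St=[addL(5) :: addR]⟩
[4] ⟨T=((λu. -3) -1); E=∅; St=[addL(2)]⟩
[5] ⟨T=(λu. -3); E=∅; St=[thunk :: addL(2)]⟩
[6] ⟨T=-3; E={u↦thunk(-1, ∅)}; St=[addL(2)]⟩
→ final value -1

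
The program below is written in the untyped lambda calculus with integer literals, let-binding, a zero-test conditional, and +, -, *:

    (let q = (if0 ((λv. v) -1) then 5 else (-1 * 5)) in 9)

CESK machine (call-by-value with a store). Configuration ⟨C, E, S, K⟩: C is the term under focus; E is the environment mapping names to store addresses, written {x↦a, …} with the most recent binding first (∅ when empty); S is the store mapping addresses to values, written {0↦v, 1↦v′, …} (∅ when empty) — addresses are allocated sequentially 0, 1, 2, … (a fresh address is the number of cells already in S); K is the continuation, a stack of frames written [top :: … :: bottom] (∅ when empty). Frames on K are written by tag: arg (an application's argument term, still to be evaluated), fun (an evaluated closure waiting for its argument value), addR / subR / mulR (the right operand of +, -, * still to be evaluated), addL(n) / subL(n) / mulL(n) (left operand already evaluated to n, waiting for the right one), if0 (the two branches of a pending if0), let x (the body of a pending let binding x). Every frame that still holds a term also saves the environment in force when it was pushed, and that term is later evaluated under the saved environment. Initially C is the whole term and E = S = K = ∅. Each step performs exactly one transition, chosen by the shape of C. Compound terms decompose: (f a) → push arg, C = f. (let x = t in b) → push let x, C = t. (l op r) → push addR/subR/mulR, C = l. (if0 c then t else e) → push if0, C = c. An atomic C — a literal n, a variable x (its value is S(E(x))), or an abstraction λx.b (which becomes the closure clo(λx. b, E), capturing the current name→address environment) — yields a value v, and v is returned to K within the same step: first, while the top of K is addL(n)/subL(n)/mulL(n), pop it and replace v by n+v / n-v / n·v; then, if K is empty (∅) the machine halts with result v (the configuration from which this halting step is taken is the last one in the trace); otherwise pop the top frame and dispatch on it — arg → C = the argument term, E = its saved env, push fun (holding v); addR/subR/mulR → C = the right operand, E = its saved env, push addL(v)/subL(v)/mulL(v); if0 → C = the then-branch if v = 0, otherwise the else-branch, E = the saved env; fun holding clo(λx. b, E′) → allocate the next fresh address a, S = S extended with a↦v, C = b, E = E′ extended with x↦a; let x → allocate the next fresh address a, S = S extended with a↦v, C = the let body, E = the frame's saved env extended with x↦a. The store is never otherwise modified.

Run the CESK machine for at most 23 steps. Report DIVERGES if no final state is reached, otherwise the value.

0. ⟨C=(let q = (if0 ((λv. v) -1) then 5 else (-1 * 5)) in 9); E=∅; S=∅; K=∅⟩
1. ⟨C=(if0 ((λv. v) -1) then 5 else (-1 * 5)); E=∅; S=∅; K=[let q]⟩
2. ⟨C=((λv. v) -1); E=∅; S=∅; K=[if0 :: let q]⟩
3. ⟨C=(λv. v); E=∅; S=∅; K=[arg :: if0 :: let q]⟩
4. ⟨C=-1; E=∅; S=∅; K=[fun :: if0 :: let q]⟩
5. ⟨C=v; E={v↦0}; S={0↦-1}; K=[if0 :: let q]⟩
6. ⟨C=(-1 * 5); E=∅; S={0↦-1}; K=[let q]⟩
7. ⟨C=-1; E=∅; S={0↦-1}; K=[mulR :: let q]⟩
8. ⟨C=5; E=∅; S={0↦-1}; K=[mulL(-1) :: let q]⟩
9. ⟨C=9; E={q↦1}; S={0↦-1, 1↦-5}; K=∅⟩
→ final value 9

Answer: 9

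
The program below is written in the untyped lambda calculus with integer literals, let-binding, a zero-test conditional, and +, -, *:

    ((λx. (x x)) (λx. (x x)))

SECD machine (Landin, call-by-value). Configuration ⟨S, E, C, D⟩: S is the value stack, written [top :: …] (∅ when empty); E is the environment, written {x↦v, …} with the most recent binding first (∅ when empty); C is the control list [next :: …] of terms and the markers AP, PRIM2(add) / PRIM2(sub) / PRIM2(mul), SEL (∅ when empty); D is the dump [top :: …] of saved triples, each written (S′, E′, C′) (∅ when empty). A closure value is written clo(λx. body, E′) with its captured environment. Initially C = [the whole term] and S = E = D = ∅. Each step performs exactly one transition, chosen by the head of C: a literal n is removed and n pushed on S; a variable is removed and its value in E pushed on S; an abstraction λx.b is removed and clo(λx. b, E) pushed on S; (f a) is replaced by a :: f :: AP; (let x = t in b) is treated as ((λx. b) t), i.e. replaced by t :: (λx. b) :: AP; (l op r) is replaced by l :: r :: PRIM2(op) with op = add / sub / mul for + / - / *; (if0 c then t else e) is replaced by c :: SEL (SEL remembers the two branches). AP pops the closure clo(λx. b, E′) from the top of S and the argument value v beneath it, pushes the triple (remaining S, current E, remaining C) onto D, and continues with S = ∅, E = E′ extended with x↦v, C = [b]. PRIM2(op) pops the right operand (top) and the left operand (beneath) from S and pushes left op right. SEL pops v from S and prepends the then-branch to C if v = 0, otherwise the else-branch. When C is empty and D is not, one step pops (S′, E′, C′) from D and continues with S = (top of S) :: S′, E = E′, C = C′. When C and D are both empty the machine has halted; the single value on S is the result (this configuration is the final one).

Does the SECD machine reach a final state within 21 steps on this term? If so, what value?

Answer: DIVERGES (no final state within 21 steps)

Derivation:
0. <S=∅, E=∅, C=[((λx. (x x)) (λx. (x x)))], D=∅>
1. <S=∅, E=∅, C=[(λx. (x x)) :: (λx. (x x)) :: AP], D=∅>
2. <S=[clo(λx. (x x), ∅)], E=∅, C=[(λx. (x x)) :: AP], D=∅>
3. <S=[clo(λx. (x x), ∅) :: clo(λx. (x x), ∅)], E=∅, C=[AP], D=∅>
4. <S=∅, E={x↦clo(λx. (x x), ∅)}, C=[(x x)], D=[(∅, ∅, ∅)]>
5. <S=∅, E={x↦clo(λx. (x x), ∅)}, C=[x :: x :: AP], D=[(∅, ∅, ∅)]>
6. <S=[clo(λx. (x x), ∅)], E={x↦clo(λx. (x x), ∅)}, C=[x :: AP], D=[(∅, ∅, ∅)]>
7. <S=[clo(λx. (x x), ∅) :: clo(λx. (x x), ∅)], E={x↦clo(λx. (x x), ∅)}, C=[AP], D=[(∅, ∅, ∅)]>
8. <S=∅, E={x↦clo(λx. (x x), ∅)}, C=[(x x)], D=[(∅, {x↦clo(λx. (x x), ∅)}, ∅) :: (∅, ∅, ∅)]>
9. <S=∅, E={x↦clo(λx. (x x), ∅)}, C=[x :: x :: AP], D=[(∅, {x↦clo(λx. (x x), ∅)}, ∅) :: (∅, ∅, ∅)]>
10. <S=[clo(λx. (x x), ∅)], E={x↦clo(λx. (x x), ∅)}, C=[x :: AP], D=[(∅, {x↦clo(λx. (x x), ∅)}, ∅) :: (∅, ∅, ∅)]>
11. <S=[clo(λx. (x x), ∅) :: clo(λx. (x x), ∅)], E={x↦clo(λx. (x x), ∅)}, C=[AP], D=[(∅, {x↦clo(λx. (x x), ∅)}, ∅) :: (∅, ∅, ∅)]>
12. <S=∅, E={x↦clo(λx. (x x), ∅)}, C=[(x x)], D=[(∅, {x↦clo(λx. (x x), ∅)}, ∅) :: (∅, {x↦clo(λx. (x x), ∅)}, ∅) :: (∅, ∅, ∅)]>
13. <S=∅, E={x↦clo(λx. (x x), ∅)}, C=[x :: x :: AP], D=[(∅, {x↦clo(λx. (x x), ∅)}, ∅) :: (∅, {x↦clo(λx. (x x), ∅)}, ∅) :: (∅, ∅, ∅)]>
14. <S=[clo(λx. (x x), ∅)], E={x↦clo(λx. (x x), ∅)}, C=[x :: AP], D=[(∅, {x↦clo(λx. (x x), ∅)}, ∅) :: (∅, {x↦clo(λx. (x x), ∅)}, ∅) :: (∅, ∅, ∅)]>
15. <S=[clo(λx. (x x), ∅) :: clo(λx. (x x), ∅)], E={x↦clo(λx. (x x), ∅)}, C=[AP], D=[(∅, {x↦clo(λx. (x x), ∅)}, ∅) :: (∅, {x↦clo(λx. (x x), ∅)}, ∅) :: (∅, ∅, ∅)]>
16. <S=∅, E={x↦clo(λx. (x x), ∅)}, C=[(x x)], D=[(∅, {x↦clo(λx. (x x), ∅)}, ∅) :: (∅, {x↦clo(λx. (x x), ∅)}, ∅) :: (∅, {x↦clo(λx. (x x), ∅)}, ∅) :: (∅, ∅, ∅)]>
17. <S=∅, E={x↦clo(λx. (x x), ∅)}, C=[x :: x :: AP], D=[(∅, {x↦clo(λx. (x x), ∅)}, ∅) :: (∅, {x↦clo(λx. (x x), ∅)}, ∅) :: (∅, {x↦clo(λx. (x x), ∅)}, ∅) :: (∅, ∅, ∅)]>
18. <S=[clo(λx. (x x), ∅)], E={x↦clo(λx. (x x), ∅)}, C=[x :: AP], D=[(∅, {x↦clo(λx. (x x), ∅)}, ∅) :: (∅, {x↦clo(λx. (x x), ∅)}, ∅) :: (∅, {x↦clo(λx. (x x), ∅)}, ∅) :: (∅, ∅, ∅)]>
19. <S=[clo(λx. (x x), ∅) :: clo(λx. (x x), ∅)], E={x↦clo(λx. (x x), ∅)}, C=[AP], D=[(∅, {x↦clo(λx. (x x), ∅)}, ∅) :: (∅, {x↦clo(λx. (x x), ∅)}, ∅) :: (∅, {x↦clo(λx. (x x), ∅)}, ∅) :: (∅, ∅, ∅)]>
20. <S=∅, E={x↦clo(λx. (x x), ∅)}, C=[(x x)], D=[(∅, {x↦clo(λx. (x x), ∅)}, ∅) :: (∅, {x↦clo(λx. (x x), ∅)}, ∅) :: (∅, {x↦clo(λx. (x x), ∅)}, ∅) :: (∅, {x↦clo(λx. (x x), ∅)}, ∅) :: (∅, ∅, ∅)]>
21. <S=∅, E={x↦clo(λx. (x x), ∅)}, C=[x :: x :: AP], D=[(∅, {x↦clo(λx. (x x), ∅)}, ∅) :: (∅, {x↦clo(λx. (x x), ∅)}, ∅) :: (∅, {x↦clo(λx. (x x), ∅)}, ∅) :: (∅, {x↦clo(λx. (x x), ∅)}, ∅) :: (∅, ∅, ∅)]>
→ 21 transitions taken and the configuration is still not final: no result within 21 steps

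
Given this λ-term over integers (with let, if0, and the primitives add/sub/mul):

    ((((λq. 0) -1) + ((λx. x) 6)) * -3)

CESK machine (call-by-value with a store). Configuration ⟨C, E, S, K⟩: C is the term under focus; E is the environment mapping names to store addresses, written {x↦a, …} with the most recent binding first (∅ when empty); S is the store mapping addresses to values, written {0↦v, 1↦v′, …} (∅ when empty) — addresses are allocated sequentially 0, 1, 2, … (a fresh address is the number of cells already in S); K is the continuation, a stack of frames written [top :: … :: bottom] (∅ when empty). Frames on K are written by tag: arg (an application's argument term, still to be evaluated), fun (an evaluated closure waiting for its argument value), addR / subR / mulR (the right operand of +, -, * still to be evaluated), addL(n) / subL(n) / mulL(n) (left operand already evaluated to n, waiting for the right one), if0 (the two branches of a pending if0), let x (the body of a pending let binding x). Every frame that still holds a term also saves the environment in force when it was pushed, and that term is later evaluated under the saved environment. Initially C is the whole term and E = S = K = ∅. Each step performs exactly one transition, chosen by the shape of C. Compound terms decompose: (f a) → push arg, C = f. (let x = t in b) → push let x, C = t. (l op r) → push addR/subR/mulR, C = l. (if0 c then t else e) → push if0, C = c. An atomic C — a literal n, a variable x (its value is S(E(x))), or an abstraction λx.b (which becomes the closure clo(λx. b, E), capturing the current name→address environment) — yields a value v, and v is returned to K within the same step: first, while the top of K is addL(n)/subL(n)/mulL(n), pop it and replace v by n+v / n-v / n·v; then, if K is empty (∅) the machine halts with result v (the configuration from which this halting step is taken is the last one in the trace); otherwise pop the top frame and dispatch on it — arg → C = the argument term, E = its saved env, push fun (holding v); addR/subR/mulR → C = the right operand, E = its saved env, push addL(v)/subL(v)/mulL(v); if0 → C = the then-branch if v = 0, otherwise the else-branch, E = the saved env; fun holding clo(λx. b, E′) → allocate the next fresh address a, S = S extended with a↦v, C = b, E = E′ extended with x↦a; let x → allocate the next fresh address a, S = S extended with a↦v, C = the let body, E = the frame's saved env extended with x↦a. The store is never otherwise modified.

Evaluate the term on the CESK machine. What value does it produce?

t=0: [C=((((λq. 0) -1) + ((λx. x) 6)) * -3) | E=∅ | S=∅ | K=∅]
t=1: [C=(((λq. 0) -1) + ((λx. x) 6)) | E=∅ | S=∅ | K=[mulR]]
t=2: [C=((λq. 0) -1) | E=∅ | S=∅ | K=[addR :: mulR]]
t=3: [C=(λq. 0) | E=∅ | S=∅ | K=[arg :: addR :: mulR]]
t=4: [C=-1 | E=∅ | S=∅ | K=[fun :: addR :: mulR]]
t=5: [C=0 | E={q↦0} | S={0↦-1} | K=[addR :: mulR]]
t=6: [C=((λx. x) 6) | E=∅ | S={0↦-1} | K=[addL(0) :: mulR]]
t=7: [C=(λx. x) | E=∅ | S={0↦-1} | K=[arg :: addL(0) :: mulR]]
t=8: [C=6 | E=∅ | S={0↦-1} | K=[fun :: addL(0) :: mulR]]
t=9: [C=x | E={x↦1} | S={0↦-1, 1↦6} | K=[addL(0) :: mulR]]
t=10: [C=-3 | E=∅ | S={0↦-1, 1↦6} | K=[mulL(6)]]
→ final value -18

Answer: -18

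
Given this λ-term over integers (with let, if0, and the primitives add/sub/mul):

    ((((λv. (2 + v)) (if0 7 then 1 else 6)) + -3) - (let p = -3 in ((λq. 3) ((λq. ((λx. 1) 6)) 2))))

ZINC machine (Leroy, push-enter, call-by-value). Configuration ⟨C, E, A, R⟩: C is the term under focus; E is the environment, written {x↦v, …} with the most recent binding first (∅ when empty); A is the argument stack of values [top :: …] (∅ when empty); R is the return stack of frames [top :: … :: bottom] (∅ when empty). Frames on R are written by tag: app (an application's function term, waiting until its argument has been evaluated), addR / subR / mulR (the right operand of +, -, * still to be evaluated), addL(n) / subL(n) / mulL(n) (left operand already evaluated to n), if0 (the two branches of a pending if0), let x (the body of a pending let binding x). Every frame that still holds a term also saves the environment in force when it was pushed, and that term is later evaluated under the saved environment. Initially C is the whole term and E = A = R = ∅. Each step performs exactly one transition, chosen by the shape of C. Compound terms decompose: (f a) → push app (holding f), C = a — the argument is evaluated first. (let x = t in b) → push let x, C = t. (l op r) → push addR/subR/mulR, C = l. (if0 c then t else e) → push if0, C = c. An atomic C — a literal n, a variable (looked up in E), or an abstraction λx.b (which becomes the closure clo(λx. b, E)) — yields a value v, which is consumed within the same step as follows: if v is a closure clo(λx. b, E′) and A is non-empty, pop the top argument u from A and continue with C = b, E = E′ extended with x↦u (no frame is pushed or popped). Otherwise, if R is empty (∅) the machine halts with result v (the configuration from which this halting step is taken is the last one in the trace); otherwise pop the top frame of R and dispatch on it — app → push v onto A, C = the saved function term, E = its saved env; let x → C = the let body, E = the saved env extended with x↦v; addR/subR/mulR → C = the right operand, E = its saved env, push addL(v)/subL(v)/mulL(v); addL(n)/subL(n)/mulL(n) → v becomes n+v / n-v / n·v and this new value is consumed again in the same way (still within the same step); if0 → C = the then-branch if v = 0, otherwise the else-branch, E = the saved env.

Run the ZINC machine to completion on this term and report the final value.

Answer: 2

Execution trace:
[0] <C=((((λv. (2 + v)) (if0 7 then 1 else 6)) + -3) - (let p = -3 in ((λq. 3) ((λq. ((λx. 1) 6)) 2)))), E=∅, A=∅, R=∅>
[1] <C=(((λv. (2 + v)) (if0 7 then 1 else 6)) + -3), E=∅, A=∅, R=[subR]>
[2] <C=((λv. (2 + v)) (if0 7 then 1 else 6)), E=∅, A=∅, R=[addR :: subR]>
[3] <C=(if0 7 then 1 else 6), E=∅, A=∅, R=[app :: addR :: subR]>
[4] <C=7, E=∅, A=∅, R=[if0 :: app :: addR :: subR]>
[5] <C=6, E=∅, A=∅, R=[app :: addR :: subR]>
[6] <C=(λv. (2 + v)), E=∅, A=[6], R=[addR :: subR]>
[7] <C=(2 + v), E={v↦6}, A=∅, R=[addR :: subR]>
[8] <C=2, E={v↦6}, A=∅, R=[addR :: addR :: subR]>
[9] <C=v, E={v↦6}, A=∅, R=[addL(2) :: addR :: subR]>
[10] <C=-3, E=∅, A=∅, R=[addL(8) :: subR]>
[11] <C=(let p = -3 in ((λq. 3) ((λq. ((λx. 1) 6)) 2))), E=∅, A=∅, R=[subL(5)]>
[12] <C=-3, E=∅, A=∅, R=[let p :: subL(5)]>
[13] <C=((λq. 3) ((λq. ((λx. 1) 6)) 2)), E={p↦-3}, A=∅, R=[subL(5)]>
[14] <C=((λq. ((λx. 1) 6)) 2), E={p↦-3}, A=∅, R=[app :: subL(5)]>
[15] <C=2, E={p↦-3}, A=∅, R=[app :: app :: subL(5)]>
[16] <C=(λq. ((λx. 1) 6)), E={p↦-3}, A=[2], R=[app :: subL(5)]>
[17] <C=((λx. 1) 6), E={q↦2, p↦-3}, A=∅, R=[app :: subL(5)]>
[18] <C=6, E={q↦2, p↦-3}, A=∅, R=[app :: app :: subL(5)]>
[19] <C=(λx. 1), E={q↦2, p↦-3}, A=[6], R=[app :: subL(5)]>
[20] <C=1, E={x↦6, q↦2, p↦-3}, A=∅, R=[app :: subL(5)]>
[21] <C=(λq. 3), E={p↦-3}, A=[1], R=[subL(5)]>
[22] <C=3, E={q↦1, p↦-3}, A=∅, R=[subL(5)]>
→ final value 2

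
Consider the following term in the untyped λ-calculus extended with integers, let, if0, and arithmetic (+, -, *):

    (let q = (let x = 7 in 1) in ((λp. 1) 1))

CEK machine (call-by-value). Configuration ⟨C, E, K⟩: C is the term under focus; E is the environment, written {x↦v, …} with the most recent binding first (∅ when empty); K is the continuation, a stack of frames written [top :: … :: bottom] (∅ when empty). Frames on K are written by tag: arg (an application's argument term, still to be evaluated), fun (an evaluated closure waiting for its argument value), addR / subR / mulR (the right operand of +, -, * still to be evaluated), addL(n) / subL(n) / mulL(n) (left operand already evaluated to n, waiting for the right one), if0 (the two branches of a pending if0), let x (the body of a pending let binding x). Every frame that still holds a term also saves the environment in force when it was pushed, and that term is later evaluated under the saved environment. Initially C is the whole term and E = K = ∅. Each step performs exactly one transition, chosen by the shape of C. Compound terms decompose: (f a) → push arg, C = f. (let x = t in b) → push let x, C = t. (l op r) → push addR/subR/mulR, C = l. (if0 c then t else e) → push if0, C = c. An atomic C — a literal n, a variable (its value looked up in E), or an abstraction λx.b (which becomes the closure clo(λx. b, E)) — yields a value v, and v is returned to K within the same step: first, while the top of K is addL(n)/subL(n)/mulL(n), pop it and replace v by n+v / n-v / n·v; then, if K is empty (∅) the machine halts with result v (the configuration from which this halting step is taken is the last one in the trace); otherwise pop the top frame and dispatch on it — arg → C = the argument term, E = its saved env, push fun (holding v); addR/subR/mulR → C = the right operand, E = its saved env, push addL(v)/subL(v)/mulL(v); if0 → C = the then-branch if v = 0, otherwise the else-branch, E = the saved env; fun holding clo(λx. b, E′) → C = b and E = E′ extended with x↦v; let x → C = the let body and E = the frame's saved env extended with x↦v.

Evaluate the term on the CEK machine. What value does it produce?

0. [C=(let q = (let x = 7 in 1) in ((λp. 1) 1)) | E=∅ | K=∅]
1. [C=(let x = 7 in 1) | E=∅ | K=[let q]]
2. [C=7 | E=∅ | K=[let x :: let q]]
3. [C=1 | E={x↦7} | K=[let q]]
4. [C=((λp. 1) 1) | E={q↦1} | K=∅]
5. [C=(λp. 1) | E={q↦1} | K=[arg]]
6. [C=1 | E={q↦1} | K=[fun]]
7. [C=1 | E={p↦1, q↦1} | K=∅]
→ final value 1

Answer: 1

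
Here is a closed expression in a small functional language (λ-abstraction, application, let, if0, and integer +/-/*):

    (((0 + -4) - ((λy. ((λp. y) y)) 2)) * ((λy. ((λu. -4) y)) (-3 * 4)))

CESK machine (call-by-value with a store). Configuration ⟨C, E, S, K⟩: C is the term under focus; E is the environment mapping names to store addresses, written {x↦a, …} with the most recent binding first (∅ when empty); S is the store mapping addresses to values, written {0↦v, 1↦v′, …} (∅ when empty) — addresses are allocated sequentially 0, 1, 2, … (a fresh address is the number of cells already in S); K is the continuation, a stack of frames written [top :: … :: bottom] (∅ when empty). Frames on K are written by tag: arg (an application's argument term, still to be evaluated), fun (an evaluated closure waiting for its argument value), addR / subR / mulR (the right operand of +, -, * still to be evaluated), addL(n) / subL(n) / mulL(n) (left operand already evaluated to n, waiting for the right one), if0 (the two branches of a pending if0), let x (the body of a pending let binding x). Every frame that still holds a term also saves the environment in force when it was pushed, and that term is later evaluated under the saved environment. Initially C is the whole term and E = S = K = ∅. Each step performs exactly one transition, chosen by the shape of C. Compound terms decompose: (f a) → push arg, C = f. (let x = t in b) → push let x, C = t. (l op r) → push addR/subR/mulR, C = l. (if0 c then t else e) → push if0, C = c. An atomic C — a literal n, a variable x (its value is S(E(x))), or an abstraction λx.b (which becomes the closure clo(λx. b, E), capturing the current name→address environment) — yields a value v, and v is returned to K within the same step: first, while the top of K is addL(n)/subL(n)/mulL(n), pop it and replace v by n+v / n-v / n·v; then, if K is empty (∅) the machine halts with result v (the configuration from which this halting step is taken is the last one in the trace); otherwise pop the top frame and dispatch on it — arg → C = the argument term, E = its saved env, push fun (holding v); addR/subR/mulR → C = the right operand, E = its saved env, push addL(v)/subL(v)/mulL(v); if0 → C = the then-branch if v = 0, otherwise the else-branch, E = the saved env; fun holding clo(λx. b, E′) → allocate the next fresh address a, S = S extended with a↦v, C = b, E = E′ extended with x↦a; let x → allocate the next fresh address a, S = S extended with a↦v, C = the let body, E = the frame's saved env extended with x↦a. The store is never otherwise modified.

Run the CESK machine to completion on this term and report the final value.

[0] ⟨C=(((0 + -4) - ((λy. ((λp. y) y)) 2)) * ((λy. ((λu. -4) y)) (-3 * 4))); E=∅; S=∅; K=∅⟩
[1] ⟨C=((0 + -4) - ((λy. ((λp. y) y)) 2)); E=∅; S=∅; K=[mulR]⟩
[2] ⟨C=(0 + -4); E=∅; S=∅; K=[subR :: mulR]⟩
[3] ⟨C=0; E=∅; S=∅; K=[addR :: subR :: mulR]⟩
[4] ⟨C=-4; E=∅; S=∅; K=[addL(0) :: subR :: mulR]⟩
[5] ⟨C=((λy. ((λp. y) y)) 2); E=∅; S=∅; K=[subL(-4) :: mulR]⟩
[6] ⟨C=(λy. ((λp. y) y)); E=∅; S=∅; K=[arg :: subL(-4) :: mulR]⟩
[7] ⟨C=2; E=∅; S=∅; K=[fun :: subL(-4) :: mulR]⟩
[8] ⟨C=((λp. y) y); E={y↦0}; S={0↦2}; K=[subL(-4) :: mulR]⟩
[9] ⟨C=(λp. y); E={y↦0}; S={0↦2}; K=[arg :: subL(-4) :: mulR]⟩
[10] ⟨C=y; E={y↦0}; S={0↦2}; K=[fun :: subL(-4) :: mulR]⟩
[11] ⟨C=y; E={p↦1, y↦0}; S={0↦2, 1↦2}; K=[subL(-4) :: mulR]⟩
[12] ⟨C=((λy. ((λu. -4) y)) (-3 * 4)); E=∅; S={0↦2, 1↦2}; K=[mulL(-6)]⟩
[13] ⟨C=(λy. ((λu. -4) y)); E=∅; S={0↦2, 1↦2}; K=[arg :: mulL(-6)]⟩
[14] ⟨C=(-3 * 4); E=∅; S={0↦2, 1↦2}; K=[fun :: mulL(-6)]⟩
[15] ⟨C=-3; E=∅; S={0↦2, 1↦2}; K=[mulR :: fun :: mulL(-6)]⟩
[16] ⟨C=4; E=∅; S={0↦2, 1↦2}; K=[mulL(-3) :: fun :: mulL(-6)]⟩
[17] ⟨C=((λu. -4) y); E={y↦2}; S={0↦2, 1↦2, 2↦-12}; K=[mulL(-6)]⟩
[18] ⟨C=(λu. -4); E={y↦2}; S={0↦2, 1↦2, 2↦-12}; K=[arg :: mulL(-6)]⟩
[19] ⟨C=y; E={y↦2}; S={0↦2, 1↦2, 2↦-12}; K=[fun :: mulL(-6)]⟩
[20] ⟨C=-4; E={u↦3, y↦2}; S={0↦2, 1↦2, 2↦-12, 3↦-12}; K=[mulL(-6)]⟩
→ final value 24

Answer: 24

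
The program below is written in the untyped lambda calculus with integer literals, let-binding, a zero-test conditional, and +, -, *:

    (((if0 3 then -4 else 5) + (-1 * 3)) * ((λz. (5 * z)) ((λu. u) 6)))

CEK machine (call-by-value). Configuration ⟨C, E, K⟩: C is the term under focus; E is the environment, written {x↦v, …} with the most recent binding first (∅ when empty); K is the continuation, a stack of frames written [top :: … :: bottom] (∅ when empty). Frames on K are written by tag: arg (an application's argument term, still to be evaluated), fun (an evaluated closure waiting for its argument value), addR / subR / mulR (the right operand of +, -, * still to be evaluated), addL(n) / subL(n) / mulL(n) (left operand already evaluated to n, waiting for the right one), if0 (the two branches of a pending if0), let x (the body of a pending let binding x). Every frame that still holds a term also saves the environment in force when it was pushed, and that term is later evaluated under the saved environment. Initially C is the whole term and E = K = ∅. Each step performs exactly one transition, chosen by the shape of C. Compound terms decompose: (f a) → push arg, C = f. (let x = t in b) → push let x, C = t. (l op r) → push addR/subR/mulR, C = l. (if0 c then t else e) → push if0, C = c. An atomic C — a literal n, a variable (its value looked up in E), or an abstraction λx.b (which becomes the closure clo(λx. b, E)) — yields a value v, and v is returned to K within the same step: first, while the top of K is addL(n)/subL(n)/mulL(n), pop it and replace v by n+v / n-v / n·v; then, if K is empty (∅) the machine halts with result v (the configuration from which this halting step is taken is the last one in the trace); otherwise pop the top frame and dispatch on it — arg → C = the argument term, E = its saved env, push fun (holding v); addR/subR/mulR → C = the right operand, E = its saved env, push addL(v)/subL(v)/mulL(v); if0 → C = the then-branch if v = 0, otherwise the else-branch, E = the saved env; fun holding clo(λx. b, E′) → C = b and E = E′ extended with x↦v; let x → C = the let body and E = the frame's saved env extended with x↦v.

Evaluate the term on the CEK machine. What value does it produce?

Answer: 60

Execution trace:
step 0: ⟨C=(((if0 3 then -4 else 5) + (-1 * 3)) * ((λz. (5 * z)) ((λu. u) 6))); E=∅; K=∅⟩
step 1: ⟨C=((if0 3 then -4 else 5) + (-1 * 3)); E=∅; K=[mulR]⟩
step 2: ⟨C=(if0 3 then -4 else 5); E=∅; K=[addR :: mulR]⟩
step 3: ⟨C=3; E=∅; K=[if0 :: addR :: mulR]⟩
step 4: ⟨C=5; E=∅; K=[addR :: mulR]⟩
step 5: ⟨C=(-1 * 3); E=∅; K=[addL(5) :: mulR]⟩
step 6: ⟨C=-1; E=∅; K=[mulR :: addL(5) :: mulR]⟩
step 7: ⟨C=3; E=∅; K=[mulL(-1) :: addL(5) :: mulR]⟩
step 8: ⟨C=((λz. (5 * z)) ((λu. u) 6)); E=∅; K=[mulL(2)]⟩
step 9: ⟨C=(λz. (5 * z)); E=∅; K=[arg :: mulL(2)]⟩
step 10: ⟨C=((λu. u) 6); E=∅; K=[fun :: mulL(2)]⟩
step 11: ⟨C=(λu. u); E=∅; K=[arg :: fun :: mulL(2)]⟩
step 12: ⟨C=6; E=∅; K=[fun :: fun :: mulL(2)]⟩
step 13: ⟨C=u; E={u↦6}; K=[fun :: mulL(2)]⟩
step 14: ⟨C=(5 * z); E={z↦6}; K=[mulL(2)]⟩
step 15: ⟨C=5; E={z↦6}; K=[mulR :: mulL(2)]⟩
step 16: ⟨C=z; E={z↦6}; K=[mulL(5) :: mulL(2)]⟩
→ final value 60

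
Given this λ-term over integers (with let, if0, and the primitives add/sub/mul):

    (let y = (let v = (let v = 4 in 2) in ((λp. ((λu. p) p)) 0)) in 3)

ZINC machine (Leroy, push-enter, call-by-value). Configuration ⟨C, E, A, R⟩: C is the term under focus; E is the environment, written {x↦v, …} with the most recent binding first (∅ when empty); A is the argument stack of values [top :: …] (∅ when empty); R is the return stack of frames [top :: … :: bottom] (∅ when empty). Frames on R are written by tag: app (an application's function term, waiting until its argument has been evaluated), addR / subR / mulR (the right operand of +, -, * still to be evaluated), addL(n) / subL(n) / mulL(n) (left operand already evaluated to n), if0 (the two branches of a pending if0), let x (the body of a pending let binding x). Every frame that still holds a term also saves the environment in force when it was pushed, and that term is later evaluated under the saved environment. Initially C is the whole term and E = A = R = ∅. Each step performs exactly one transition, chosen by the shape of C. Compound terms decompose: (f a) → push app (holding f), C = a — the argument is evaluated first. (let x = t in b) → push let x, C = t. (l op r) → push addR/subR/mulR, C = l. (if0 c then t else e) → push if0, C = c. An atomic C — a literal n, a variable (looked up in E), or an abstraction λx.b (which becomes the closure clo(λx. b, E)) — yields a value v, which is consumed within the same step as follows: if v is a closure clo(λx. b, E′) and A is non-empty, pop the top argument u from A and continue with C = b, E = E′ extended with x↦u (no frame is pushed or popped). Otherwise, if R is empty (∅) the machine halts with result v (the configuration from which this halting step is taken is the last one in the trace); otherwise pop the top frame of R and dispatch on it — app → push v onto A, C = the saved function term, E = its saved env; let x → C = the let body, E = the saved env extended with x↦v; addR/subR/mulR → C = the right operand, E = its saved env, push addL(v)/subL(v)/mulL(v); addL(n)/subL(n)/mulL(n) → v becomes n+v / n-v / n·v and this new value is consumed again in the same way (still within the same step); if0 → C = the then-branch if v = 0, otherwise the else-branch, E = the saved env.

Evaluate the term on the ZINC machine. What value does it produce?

Answer: 3

Machine steps:
[0] ⟨C=(let y = (let v = (let v = 4 in 2) in ((λp. ((λu. p) p)) 0)) in 3); E=∅; A=∅; R=∅⟩
[1] ⟨C=(let v = (let v = 4 in 2) in ((λp. ((λu. p) p)) 0)); E=∅; A=∅; R=[let y]⟩
[2] ⟨C=(let v = 4 in 2); E=∅; A=∅; R=[let v :: let y]⟩
[3] ⟨C=4; E=∅; A=∅; R=[let v :: let v :: let y]⟩
[4] ⟨C=2; E={v↦4}; A=∅; R=[let v :: let y]⟩
[5] ⟨C=((λp. ((λu. p) p)) 0); E={v↦2}; A=∅; R=[let y]⟩
[6] ⟨C=0; E={v↦2}; A=∅; R=[app :: let y]⟩
[7] ⟨C=(λp. ((λu. p) p)); E={v↦2}; A=[0]; R=[let y]⟩
[8] ⟨C=((λu. p) p); E={p↦0, v↦2}; A=∅; R=[let y]⟩
[9] ⟨C=p; E={p↦0, v↦2}; A=∅; R=[app :: let y]⟩
[10] ⟨C=(λu. p); E={p↦0, v↦2}; A=[0]; R=[let y]⟩
[11] ⟨C=p; E={u↦0, p↦0, v↦2}; A=∅; R=[let y]⟩
[12] ⟨C=3; E={y↦0}; A=∅; R=∅⟩
→ final value 3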